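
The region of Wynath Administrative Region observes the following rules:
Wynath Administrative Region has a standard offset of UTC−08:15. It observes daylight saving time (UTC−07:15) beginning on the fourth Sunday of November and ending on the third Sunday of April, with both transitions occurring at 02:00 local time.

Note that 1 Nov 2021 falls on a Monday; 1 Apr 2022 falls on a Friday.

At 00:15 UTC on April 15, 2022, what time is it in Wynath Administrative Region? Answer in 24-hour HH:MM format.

1 November 2021 is a Monday, so the first Sunday is November 7 and the fourth is November 28.
1 April 2022 is a Friday, so the first Sunday is April 3 and the third is April 17.
At the standard offset (UTC−08:15), 00:15 UTC − 8h15m = 16:00 Wynath Administrative Region standard time (rolling into the previous day, 14 April 2022).
Daylight saving runs 28 November 2021 – 17 April 2022; the standard-time date in Wynath Administrative Region, April 14, 2022, is inside that window, so Wynath Administrative Region is at UTC−07:15.
00:15 UTC − 7h15m = 17:00 local (rolling into the previous day, 14 April 2022).

17:00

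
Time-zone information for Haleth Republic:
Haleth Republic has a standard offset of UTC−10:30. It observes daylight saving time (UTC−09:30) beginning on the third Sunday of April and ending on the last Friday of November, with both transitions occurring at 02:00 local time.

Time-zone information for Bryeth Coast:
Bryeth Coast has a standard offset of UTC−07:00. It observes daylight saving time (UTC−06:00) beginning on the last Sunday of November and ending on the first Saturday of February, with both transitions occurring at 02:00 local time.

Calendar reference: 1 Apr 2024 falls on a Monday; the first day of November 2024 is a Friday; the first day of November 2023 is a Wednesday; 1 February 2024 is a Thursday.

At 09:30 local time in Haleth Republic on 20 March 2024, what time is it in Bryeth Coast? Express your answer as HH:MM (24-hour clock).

1 April 2024 is a Monday, so the first Sunday is April 7 and the third is April 21.
1 November 2024 is a Friday, so Fridays fall on 1, 8, 15, 22, 29; the last is November 29.
20 March 2024 does not fall between 21 April and 29 November, so daylight saving is not in effect and Haleth Republic is at UTC−10:30.
09:30 Haleth Republic + 10h30m = 20:00 UTC.
1 November 2023 is a Wednesday, so Sundays fall on 5, 12, 19, 26; the last is November 26.
1 February 2024 is a Thursday, so the first Saturday is February 3.
At the standard offset (UTC−07:00), 20:00 UTC − 7h = 13:00 Bryeth Coast standard time.
The standard-time date in Bryeth Coast, 20 March 2024, is outside the daylight-saving period (26 November 2023 – 3 February 2024), so Bryeth Coast is on standard time, UTC−07:00.
20:00 UTC − 7h = 13:00 Bryeth Coast.

13:00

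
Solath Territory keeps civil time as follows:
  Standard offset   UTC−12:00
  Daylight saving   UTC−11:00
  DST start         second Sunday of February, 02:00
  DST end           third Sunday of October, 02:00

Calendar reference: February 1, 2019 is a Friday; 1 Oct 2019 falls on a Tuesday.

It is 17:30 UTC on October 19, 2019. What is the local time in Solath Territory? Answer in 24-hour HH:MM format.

06:30

1 February 2019 is a Friday, so the first Sunday is February 3 and the second is February 10.
1 October 2019 is a Tuesday, so the first Sunday is October 6 and the third is October 20.
At the standard offset (UTC−12:00), 17:30 UTC − 12h = 05:30 Solath Territory standard time.
Daylight saving runs 10 February – 20 October; the standard-time date in Solath Territory, October 19, 2019, is inside that window, so Solath Territory is at UTC−11:00.
17:30 UTC − 11h = 06:30 local.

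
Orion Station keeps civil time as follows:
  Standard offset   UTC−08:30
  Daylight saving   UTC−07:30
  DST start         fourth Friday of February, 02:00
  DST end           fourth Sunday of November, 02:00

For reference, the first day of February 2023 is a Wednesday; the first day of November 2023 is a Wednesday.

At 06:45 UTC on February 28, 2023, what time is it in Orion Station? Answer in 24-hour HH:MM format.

23:15

1 February 2023 is a Wednesday, so the first Friday is February 3 and the fourth is February 24.
1 November 2023 is a Wednesday, so the first Sunday is November 5 and the fourth is November 26.
At the standard offset (UTC−08:30), 06:45 UTC − 8h30m = 22:15 Orion Station standard time (rolling into the previous day, 27 February 2023).
The standard-time date in Orion Station, February 27, 2023, lies within the daylight-saving period (24 February – 26 November), so Orion Station is on daylight time, UTC−07:30.
06:45 UTC − 7h30m = 23:15 local (rolling into the previous day, 27 February 2023).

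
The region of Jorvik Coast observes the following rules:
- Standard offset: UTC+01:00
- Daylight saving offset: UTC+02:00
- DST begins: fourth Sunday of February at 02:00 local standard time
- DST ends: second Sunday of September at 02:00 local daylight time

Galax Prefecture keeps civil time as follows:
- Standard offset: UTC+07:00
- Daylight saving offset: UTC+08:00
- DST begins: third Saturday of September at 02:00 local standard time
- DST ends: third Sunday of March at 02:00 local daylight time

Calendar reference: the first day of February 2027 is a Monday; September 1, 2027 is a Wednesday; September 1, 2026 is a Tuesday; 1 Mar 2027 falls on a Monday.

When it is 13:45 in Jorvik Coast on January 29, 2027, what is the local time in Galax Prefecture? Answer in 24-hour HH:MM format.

20:45

1 February 2027 is a Monday, so the first Sunday is February 7 and the fourth is February 28.
1 September 2027 is a Wednesday, so the first Sunday is September 5 and the second is September 12.
Daylight saving runs 28 February – 12 September; January 29, 2027 is outside that window, so Jorvik Coast is on standard time at UTC+01:00.
13:45 Jorvik Coast − 1h = 12:45 UTC.
1 September 2026 is a Tuesday, so the first Saturday is September 5 and the third is September 19.
1 March 2027 is a Monday, so the first Sunday is March 7 and the third is March 21.
At the standard offset (UTC+07:00), 12:45 UTC + 7h = 19:45 Galax Prefecture standard time.
The standard-time date in Galax Prefecture, January 29, 2027, lies within the daylight-saving period (19 September 2026 – 21 March 2027), so Galax Prefecture is on daylight time, UTC+08:00.
12:45 UTC + 8h = 20:45 Galax Prefecture.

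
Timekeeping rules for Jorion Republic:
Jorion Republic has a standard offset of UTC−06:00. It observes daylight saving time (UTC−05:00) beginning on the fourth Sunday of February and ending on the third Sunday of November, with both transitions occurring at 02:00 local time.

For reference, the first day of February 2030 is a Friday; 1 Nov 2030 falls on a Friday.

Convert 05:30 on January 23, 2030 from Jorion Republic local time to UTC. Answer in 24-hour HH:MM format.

1 February 2030 is a Friday, so the first Sunday is February 3 and the fourth is February 24.
1 November 2030 is a Friday, so the first Sunday is November 3 and the third is November 17.
January 23, 2030 is outside the daylight-saving period (24 February – 17 November), so Jorion Republic is on standard time, UTC−06:00.
05:30 local + 6h = 11:30 UTC.

11:30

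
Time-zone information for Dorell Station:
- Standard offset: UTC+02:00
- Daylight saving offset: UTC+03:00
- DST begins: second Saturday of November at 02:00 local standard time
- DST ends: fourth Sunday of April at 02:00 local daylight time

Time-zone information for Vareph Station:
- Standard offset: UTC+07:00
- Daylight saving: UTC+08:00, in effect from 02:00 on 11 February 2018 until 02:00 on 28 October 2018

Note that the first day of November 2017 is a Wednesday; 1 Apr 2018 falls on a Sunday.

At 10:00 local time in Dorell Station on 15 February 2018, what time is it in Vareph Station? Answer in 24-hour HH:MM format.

1 November 2017 is a Wednesday, so the first Saturday is November 4 and the second is November 11.
1 April 2018 is a Sunday, so the first Sunday is April 1 and the fourth is April 22.
Daylight saving runs 11 November 2017 – 22 April 2018; 15 February 2018 is inside that window, so Dorell Station is at UTC+03:00.
10:00 Dorell Station − 3h = 07:00 UTC.
At the standard offset (UTC+07:00), 07:00 UTC + 7h = 14:00 Vareph Station standard time.
The standard-time date in Vareph Station, 15 February 2018, lies within the daylight-saving period (11 February – 28 October), so Vareph Station is on daylight time, UTC+08:00.
07:00 UTC + 8h = 15:00 Vareph Station.

15:00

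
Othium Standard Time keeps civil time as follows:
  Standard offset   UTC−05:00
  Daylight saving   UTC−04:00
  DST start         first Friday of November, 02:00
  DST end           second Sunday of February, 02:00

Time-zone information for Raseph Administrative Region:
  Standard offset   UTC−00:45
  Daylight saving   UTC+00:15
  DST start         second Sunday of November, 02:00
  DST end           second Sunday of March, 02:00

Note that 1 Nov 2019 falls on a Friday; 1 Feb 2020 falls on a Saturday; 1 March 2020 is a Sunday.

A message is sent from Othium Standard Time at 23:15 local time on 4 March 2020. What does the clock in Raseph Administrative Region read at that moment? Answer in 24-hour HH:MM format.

04:30

1 November 2019 is a Friday, so the first Friday is November 1.
1 February 2020 is a Saturday, so the first Sunday is February 2 and the second is February 9.
4 March 2020 does not fall between 1 November 2019 and 9 February 2020, so daylight saving is not in effect and Othium Standard Time is at UTC−05:00.
23:15 Othium Standard Time + 5h = 04:15 UTC (rolling into the next day, 5 March 2020).
1 November 2019 is a Friday, so the first Sunday is November 3 and the second is November 10.
1 March 2020 is a Sunday, so the first Sunday is March 1 and the second is March 8.
At the standard offset (UTC−00:45), 04:15 UTC − 0h45m = 03:30 Raseph Administrative Region standard time.
The standard-time date in Raseph Administrative Region, 5 March 2020, lies within the daylight-saving period (10 November 2019 – 8 March 2020), so Raseph Administrative Region is on daylight time, UTC+00:15.
04:15 UTC + 0h15m = 04:30 Raseph Administrative Region.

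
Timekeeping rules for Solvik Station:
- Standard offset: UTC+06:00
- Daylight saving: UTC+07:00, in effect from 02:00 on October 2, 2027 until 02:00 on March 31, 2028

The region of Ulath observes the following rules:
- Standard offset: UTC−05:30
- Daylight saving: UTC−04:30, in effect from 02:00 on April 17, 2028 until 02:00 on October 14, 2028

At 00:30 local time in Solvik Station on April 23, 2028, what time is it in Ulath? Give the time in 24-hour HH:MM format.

April 23, 2028 is outside the daylight-saving period (2 October 2027 – 31 March 2028), so Solvik Station is on standard time, UTC+06:00.
00:30 Solvik Station − 6h = 18:30 UTC (rolling into the previous day, 22 April 2028).
At the standard offset (UTC−05:30), 18:30 UTC − 5h30m = 13:00 Ulath standard time.
The standard-time date in Ulath, April 22, 2028, falls between 17 April and 14 October, so daylight saving is in effect and Ulath is at UTC−04:30.
18:30 UTC − 4h30m = 14:00 Ulath.

14:00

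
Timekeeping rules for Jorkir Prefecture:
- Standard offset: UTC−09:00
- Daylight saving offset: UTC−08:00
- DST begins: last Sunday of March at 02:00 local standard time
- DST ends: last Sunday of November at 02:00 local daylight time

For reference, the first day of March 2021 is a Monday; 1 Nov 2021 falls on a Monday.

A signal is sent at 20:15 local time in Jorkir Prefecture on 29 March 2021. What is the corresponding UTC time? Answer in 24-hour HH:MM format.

04:15

1 March 2021 is a Monday, so Sundays fall on 7, 14, 21, 28; the last is March 28.
1 November 2021 is a Monday, so Sundays fall on 7, 14, 21, 28; the last is November 28.
29 March 2021 lies within the daylight-saving period (28 March – 28 November), so Jorkir Prefecture is on daylight time, UTC−08:00.
20:15 local + 8h = 04:15 UTC (rolling into the next day, 30 March 2021).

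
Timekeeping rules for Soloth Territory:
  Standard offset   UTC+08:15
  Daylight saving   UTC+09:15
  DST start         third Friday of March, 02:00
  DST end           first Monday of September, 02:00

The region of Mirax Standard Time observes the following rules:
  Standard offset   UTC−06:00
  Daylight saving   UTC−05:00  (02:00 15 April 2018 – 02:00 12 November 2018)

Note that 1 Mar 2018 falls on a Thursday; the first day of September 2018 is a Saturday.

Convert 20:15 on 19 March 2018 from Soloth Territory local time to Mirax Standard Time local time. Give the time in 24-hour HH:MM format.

1 March 2018 is a Thursday, so the first Friday is March 2 and the third is March 16.
1 September 2018 is a Saturday, so the first Monday is September 3.
19 March 2018 falls between 16 March and 3 September, so daylight saving is in effect and Soloth Territory is at UTC+09:15.
20:15 Soloth Territory − 9h15m = 11:00 UTC.
At the standard offset (UTC−06:00), 11:00 UTC − 6h = 05:00 Mirax Standard Time standard time.
Daylight saving runs 15 April – 12 November; the standard-time date in Mirax Standard Time, 19 March 2018, is outside that window, so Mirax Standard Time is on standard time at UTC−06:00.
11:00 UTC − 6h = 05:00 Mirax Standard Time.

05:00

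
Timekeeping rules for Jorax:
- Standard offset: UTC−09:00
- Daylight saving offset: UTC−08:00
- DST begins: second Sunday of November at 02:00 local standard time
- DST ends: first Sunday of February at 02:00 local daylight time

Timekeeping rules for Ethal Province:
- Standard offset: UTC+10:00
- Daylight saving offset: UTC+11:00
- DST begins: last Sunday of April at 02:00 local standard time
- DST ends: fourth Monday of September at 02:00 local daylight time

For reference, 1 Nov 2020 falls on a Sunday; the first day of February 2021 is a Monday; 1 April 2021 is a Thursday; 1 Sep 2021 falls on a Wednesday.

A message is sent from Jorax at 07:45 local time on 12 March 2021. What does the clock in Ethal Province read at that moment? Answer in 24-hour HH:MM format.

02:45

1 November 2020 is a Sunday, so the first Sunday is November 1 and the second is November 8.
1 February 2021 is a Monday, so the first Sunday is February 7.
12 March 2021 is outside the daylight-saving period (8 November 2020 – 7 February 2021), so Jorax is on standard time, UTC−09:00.
07:45 Jorax + 9h = 16:45 UTC.
1 April 2021 is a Thursday, so Sundays fall on 4, 11, 18, 25; the last is April 25.
1 September 2021 is a Wednesday, so the first Monday is September 6 and the fourth is September 27.
At the standard offset (UTC+10:00), 16:45 UTC + 10h = 02:45 Ethal Province standard time (rolling into the next day, 13 March 2021).
Daylight saving runs 25 April – 27 September; the standard-time date in Ethal Province, 13 March 2021, is outside that window, so Ethal Province is on standard time at UTC+10:00.
16:45 UTC + 10h = 02:45 Ethal Province (rolling into the next day, 13 March 2021).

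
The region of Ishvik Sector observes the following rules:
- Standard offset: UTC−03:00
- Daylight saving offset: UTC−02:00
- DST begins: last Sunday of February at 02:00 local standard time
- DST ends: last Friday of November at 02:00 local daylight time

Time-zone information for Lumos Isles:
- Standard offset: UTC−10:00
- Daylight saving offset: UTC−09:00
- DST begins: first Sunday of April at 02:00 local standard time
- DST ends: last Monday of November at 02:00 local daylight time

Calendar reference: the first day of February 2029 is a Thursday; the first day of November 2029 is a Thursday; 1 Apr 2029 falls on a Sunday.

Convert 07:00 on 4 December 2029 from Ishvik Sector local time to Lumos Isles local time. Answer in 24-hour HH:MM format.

00:00

1 February 2029 is a Thursday, so Sundays fall on 4, 11, 18, 25; the last is February 25.
1 November 2029 is a Thursday, so Fridays fall on 2, 9, 16, 23, 30; the last is November 30.
Daylight saving runs 25 February – 30 November; 4 December 2029 is outside that window, so Ishvik Sector is on standard time at UTC−03:00.
07:00 Ishvik Sector + 3h = 10:00 UTC.
1 April 2029 is a Sunday, so the first Sunday is April 1.
1 November 2029 is a Thursday, so Mondays fall on 5, 12, 19, 26; the last is November 26.
At the standard offset (UTC−10:00), 10:00 UTC − 10h = 00:00 Lumos Isles standard time.
The standard-time date in Lumos Isles, 4 December 2029, does not fall between 1 April and 26 November, so daylight saving is not in effect and Lumos Isles is at UTC−10:00.
10:00 UTC − 10h = 00:00 Lumos Isles.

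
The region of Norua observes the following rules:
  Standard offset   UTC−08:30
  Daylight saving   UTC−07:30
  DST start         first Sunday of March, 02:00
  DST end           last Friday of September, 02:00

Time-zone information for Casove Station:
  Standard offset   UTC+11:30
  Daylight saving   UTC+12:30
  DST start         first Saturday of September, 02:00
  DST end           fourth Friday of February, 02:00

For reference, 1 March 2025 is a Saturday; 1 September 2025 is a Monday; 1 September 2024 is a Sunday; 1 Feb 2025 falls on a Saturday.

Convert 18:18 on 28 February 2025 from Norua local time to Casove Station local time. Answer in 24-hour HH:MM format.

1 March 2025 is a Saturday, so the first Sunday is March 2.
1 September 2025 is a Monday, so Fridays fall on 5, 12, 19, 26; the last is September 26.
28 February 2025 is outside the daylight-saving period (2 March – 26 September), so Norua is on standard time, UTC−08:30.
18:18 Norua + 8h30m = 02:48 UTC (rolling into the next day, 1 March 2025).
1 September 2024 is a Sunday, so the first Saturday is September 7.
1 February 2025 is a Saturday, so the first Friday is February 7 and the fourth is February 28.
At the standard offset (UTC+11:30), 02:48 UTC + 11h30m = 14:18 Casove Station standard time.
Daylight saving runs 7 September 2024 – 28 February 2025; the standard-time date in Casove Station, 1 March 2025, is outside that window, so Casove Station is on standard time at UTC+11:30.
02:48 UTC + 11h30m = 14:18 Casove Station.

14:18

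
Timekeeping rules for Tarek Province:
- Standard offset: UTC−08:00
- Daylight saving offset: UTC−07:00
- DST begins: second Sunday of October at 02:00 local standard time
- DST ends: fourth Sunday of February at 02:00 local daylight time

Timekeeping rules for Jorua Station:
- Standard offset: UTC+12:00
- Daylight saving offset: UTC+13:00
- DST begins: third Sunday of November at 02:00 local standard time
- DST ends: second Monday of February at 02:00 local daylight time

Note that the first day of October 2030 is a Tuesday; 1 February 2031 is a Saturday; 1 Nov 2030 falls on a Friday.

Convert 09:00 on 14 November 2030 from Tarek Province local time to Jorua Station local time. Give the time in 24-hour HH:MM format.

1 October 2030 is a Tuesday, so the first Sunday is October 6 and the second is October 13.
1 February 2031 is a Saturday, so the first Sunday is February 2 and the fourth is February 23.
14 November 2030 falls between 13 October 2030 and 23 February 2031, so daylight saving is in effect and Tarek Province is at UTC−07:00.
09:00 Tarek Province + 7h = 16:00 UTC.
1 November 2030 is a Friday, so the first Sunday is November 3 and the third is November 17.
1 February 2031 is a Saturday, so the first Monday is February 3 and the second is February 10.
At the standard offset (UTC+12:00), 16:00 UTC + 12h = 04:00 Jorua Station standard time (rolling into the next day, 15 November 2030).
The standard-time date in Jorua Station, 15 November 2030, does not fall between 17 November 2030 and 10 February 2031, so daylight saving is not in effect and Jorua Station is at UTC+12:00.
16:00 UTC + 12h = 04:00 Jorua Station (rolling into the next day, 15 November 2030).

04:00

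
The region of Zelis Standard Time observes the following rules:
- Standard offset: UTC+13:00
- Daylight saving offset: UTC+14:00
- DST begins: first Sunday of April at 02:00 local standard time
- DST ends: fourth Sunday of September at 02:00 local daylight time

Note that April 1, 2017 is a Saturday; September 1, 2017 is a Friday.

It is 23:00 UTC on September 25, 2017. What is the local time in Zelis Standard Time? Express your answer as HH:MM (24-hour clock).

12:00

1 April 2017 is a Saturday, so the first Sunday is April 2.
1 September 2017 is a Friday, so the first Sunday is September 3 and the fourth is September 24.
At the standard offset (UTC+13:00), 23:00 UTC + 13h = 12:00 Zelis Standard Time standard time (rolling into the next day, 26 September 2017).
Daylight saving runs 2 April – 24 September; the standard-time date in Zelis Standard Time, September 26, 2017, is outside that window, so Zelis Standard Time is on standard time at UTC+13:00.
23:00 UTC + 13h = 12:00 local (rolling into the next day, 26 September 2017).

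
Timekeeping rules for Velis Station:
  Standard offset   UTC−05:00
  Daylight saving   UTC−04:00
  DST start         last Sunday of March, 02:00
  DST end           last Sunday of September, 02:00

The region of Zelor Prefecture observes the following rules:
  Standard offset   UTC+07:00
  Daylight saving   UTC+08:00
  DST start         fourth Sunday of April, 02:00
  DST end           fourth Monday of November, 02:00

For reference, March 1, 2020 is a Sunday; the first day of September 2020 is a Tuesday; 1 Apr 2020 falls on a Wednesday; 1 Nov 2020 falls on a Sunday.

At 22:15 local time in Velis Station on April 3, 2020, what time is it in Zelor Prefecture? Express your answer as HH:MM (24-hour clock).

09:15

1 March 2020 is a Sunday, so Sundays fall on 1, 8, 15, 22, 29; the last is March 29.
1 September 2020 is a Tuesday, so Sundays fall on 6, 13, 20, 27; the last is September 27.
Daylight saving runs 29 March – 27 September; April 3, 2020 is inside that window, so Velis Station is at UTC−04:00.
22:15 Velis Station + 4h = 02:15 UTC (rolling into the next day, 4 April 2020).
1 April 2020 is a Wednesday, so the first Sunday is April 5 and the fourth is April 26.
1 November 2020 is a Sunday, so the first Monday is November 2 and the fourth is November 23.
At the standard offset (UTC+07:00), 02:15 UTC + 7h = 09:15 Zelor Prefecture standard time.
The standard-time date in Zelor Prefecture, April 4, 2020, does not fall between 26 April and 23 November, so daylight saving is not in effect and Zelor Prefecture is at UTC+07:00.
02:15 UTC + 7h = 09:15 Zelor Prefecture.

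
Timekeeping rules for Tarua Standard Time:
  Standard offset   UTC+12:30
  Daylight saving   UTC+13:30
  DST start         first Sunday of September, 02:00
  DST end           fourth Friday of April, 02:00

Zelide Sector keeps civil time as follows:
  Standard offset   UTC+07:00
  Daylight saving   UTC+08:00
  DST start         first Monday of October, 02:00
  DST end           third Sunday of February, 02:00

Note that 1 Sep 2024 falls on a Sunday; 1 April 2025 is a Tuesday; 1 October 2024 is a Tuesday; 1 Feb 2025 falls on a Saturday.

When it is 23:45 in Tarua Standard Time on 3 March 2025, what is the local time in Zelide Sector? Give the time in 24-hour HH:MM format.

17:15

1 September 2024 is a Sunday, so the first Sunday is September 1.
1 April 2025 is a Tuesday, so the first Friday is April 4 and the fourth is April 25.
Daylight saving runs 1 September 2024 – 25 April 2025; 3 March 2025 is inside that window, so Tarua Standard Time is at UTC+13:30.
23:45 Tarua Standard Time − 13h30m = 10:15 UTC.
1 October 2024 is a Tuesday, so the first Monday is October 7.
1 February 2025 is a Saturday, so the first Sunday is February 2 and the third is February 16.
At the standard offset (UTC+07:00), 10:15 UTC + 7h = 17:15 Zelide Sector standard time.
Daylight saving runs 7 October 2024 – 16 February 2025; the standard-time date in Zelide Sector, 3 March 2025, is outside that window, so Zelide Sector is on standard time at UTC+07:00.
10:15 UTC + 7h = 17:15 Zelide Sector.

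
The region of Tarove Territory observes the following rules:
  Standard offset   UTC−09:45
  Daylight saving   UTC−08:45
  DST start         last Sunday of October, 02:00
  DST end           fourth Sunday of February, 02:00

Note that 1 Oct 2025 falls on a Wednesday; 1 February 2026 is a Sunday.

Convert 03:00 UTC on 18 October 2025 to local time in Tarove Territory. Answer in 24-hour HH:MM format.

17:15

1 October 2025 is a Wednesday, so Sundays fall on 5, 12, 19, 26; the last is October 26.
1 February 2026 is a Sunday, so the first Sunday is February 1 and the fourth is February 22.
At the standard offset (UTC−09:45), 03:00 UTC − 9h45m = 17:15 Tarove Territory standard time (rolling into the previous day, 17 October 2025).
Daylight saving runs 26 October 2025 – 22 February 2026; the standard-time date in Tarove Territory, 17 October 2025, is outside that window, so Tarove Territory is on standard time at UTC−09:45.
03:00 UTC − 9h45m = 17:15 local (rolling into the previous day, 17 October 2025).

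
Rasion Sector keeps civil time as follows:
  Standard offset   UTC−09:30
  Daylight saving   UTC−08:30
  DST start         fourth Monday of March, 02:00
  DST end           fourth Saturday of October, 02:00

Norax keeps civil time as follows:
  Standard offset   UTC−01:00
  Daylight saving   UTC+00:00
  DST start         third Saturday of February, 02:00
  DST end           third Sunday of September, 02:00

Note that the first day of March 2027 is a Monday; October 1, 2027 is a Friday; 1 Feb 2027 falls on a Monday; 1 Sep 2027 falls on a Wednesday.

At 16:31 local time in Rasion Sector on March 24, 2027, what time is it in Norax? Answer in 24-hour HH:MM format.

01:01

1 March 2027 is a Monday, so the first Monday is March 1 and the fourth is March 22.
1 October 2027 is a Friday, so the first Saturday is October 2 and the fourth is October 23.
March 24, 2027 lies within the daylight-saving period (22 March – 23 October), so Rasion Sector is on daylight time, UTC−08:30.
16:31 Rasion Sector + 8h30m = 01:01 UTC (rolling into the next day, 25 March 2027).
1 February 2027 is a Monday, so the first Saturday is February 6 and the third is February 20.
1 September 2027 is a Wednesday, so the first Sunday is September 5 and the third is September 19.
At the standard offset (UTC−01:00), 01:01 UTC − 1h = 00:01 Norax standard time.
The standard-time date in Norax, March 25, 2027, lies within the daylight-saving period (20 February – 19 September), so Norax is on daylight time, UTC+00:00.
01:01 UTC + 0h = 01:01 Norax.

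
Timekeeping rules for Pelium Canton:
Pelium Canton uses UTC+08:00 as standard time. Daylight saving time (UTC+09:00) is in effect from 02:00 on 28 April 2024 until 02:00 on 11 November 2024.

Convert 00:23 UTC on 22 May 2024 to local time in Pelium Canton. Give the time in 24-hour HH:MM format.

09:23

At the standard offset (UTC+08:00), 00:23 UTC + 8h = 08:23 Pelium Canton standard time.
The standard-time date in Pelium Canton, 22 May 2024, lies within the daylight-saving period (28 April – 11 November), so Pelium Canton is on daylight time, UTC+09:00.
00:23 UTC + 9h = 09:23 local.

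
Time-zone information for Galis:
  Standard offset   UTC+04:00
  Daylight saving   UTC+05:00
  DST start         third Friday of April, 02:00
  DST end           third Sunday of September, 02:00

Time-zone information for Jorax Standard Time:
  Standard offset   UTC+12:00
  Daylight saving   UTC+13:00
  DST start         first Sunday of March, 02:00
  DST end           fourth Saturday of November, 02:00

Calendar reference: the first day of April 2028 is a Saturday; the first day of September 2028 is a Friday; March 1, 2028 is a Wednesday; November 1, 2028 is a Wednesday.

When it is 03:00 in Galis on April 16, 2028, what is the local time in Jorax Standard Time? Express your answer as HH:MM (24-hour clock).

12:00

1 April 2028 is a Saturday, so the first Friday is April 7 and the third is April 21.
1 September 2028 is a Friday, so the first Sunday is September 3 and the third is September 17.
April 16, 2028 does not fall between 21 April and 17 September, so daylight saving is not in effect and Galis is at UTC+04:00.
03:00 Galis − 4h = 23:00 UTC (rolling into the previous day, 15 April 2028).
1 March 2028 is a Wednesday, so the first Sunday is March 5.
1 November 2028 is a Wednesday, so the first Saturday is November 4 and the fourth is November 25.
At the standard offset (UTC+12:00), 23:00 UTC + 12h = 11:00 Jorax Standard Time standard time (rolling into the next day, 16 April 2028).
The standard-time date in Jorax Standard Time, April 16, 2028, lies within the daylight-saving period (5 March – 25 November), so Jorax Standard Time is on daylight time, UTC+13:00.
23:00 UTC + 13h = 12:00 Jorax Standard Time (rolling into the next day, 16 April 2028).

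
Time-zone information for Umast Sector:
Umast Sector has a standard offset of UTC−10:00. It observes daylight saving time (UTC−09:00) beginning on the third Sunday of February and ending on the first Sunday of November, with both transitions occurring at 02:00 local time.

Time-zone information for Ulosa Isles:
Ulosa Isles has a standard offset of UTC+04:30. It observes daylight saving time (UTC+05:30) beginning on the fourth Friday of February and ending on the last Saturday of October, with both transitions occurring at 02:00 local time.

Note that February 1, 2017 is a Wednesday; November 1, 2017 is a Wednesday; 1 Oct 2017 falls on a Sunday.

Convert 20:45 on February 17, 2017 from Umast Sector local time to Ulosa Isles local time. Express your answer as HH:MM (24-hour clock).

11:15

1 February 2017 is a Wednesday, so the first Sunday is February 5 and the third is February 19.
1 November 2017 is a Wednesday, so the first Sunday is November 5.
February 17, 2017 is outside the daylight-saving period (19 February – 5 November), so Umast Sector is on standard time, UTC−10:00.
20:45 Umast Sector + 10h = 06:45 UTC (rolling into the next day, 18 February 2017).
1 February 2017 is a Wednesday, so the first Friday is February 3 and the fourth is February 24.
1 October 2017 is a Sunday, so Saturdays fall on 7, 14, 21, 28; the last is October 28.
At the standard offset (UTC+04:30), 06:45 UTC + 4h30m = 11:15 Ulosa Isles standard time.
The standard-time date in Ulosa Isles, February 18, 2017, does not fall between 24 February and 28 October, so daylight saving is not in effect and Ulosa Isles is at UTC+04:30.
06:45 UTC + 4h30m = 11:15 Ulosa Isles.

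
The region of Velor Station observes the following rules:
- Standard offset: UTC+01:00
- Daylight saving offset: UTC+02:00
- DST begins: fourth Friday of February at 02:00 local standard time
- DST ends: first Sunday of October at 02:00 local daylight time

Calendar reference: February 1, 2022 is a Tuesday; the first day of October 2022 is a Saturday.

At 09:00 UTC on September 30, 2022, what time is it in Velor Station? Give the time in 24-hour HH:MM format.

11:00

1 February 2022 is a Tuesday, so the first Friday is February 4 and the fourth is February 25.
1 October 2022 is a Saturday, so the first Sunday is October 2.
At the standard offset (UTC+01:00), 09:00 UTC + 1h = 10:00 Velor Station standard time.
Daylight saving runs 25 February – 2 October; the standard-time date in Velor Station, September 30, 2022, is inside that window, so Velor Station is at UTC+02:00.
09:00 UTC + 2h = 11:00 local.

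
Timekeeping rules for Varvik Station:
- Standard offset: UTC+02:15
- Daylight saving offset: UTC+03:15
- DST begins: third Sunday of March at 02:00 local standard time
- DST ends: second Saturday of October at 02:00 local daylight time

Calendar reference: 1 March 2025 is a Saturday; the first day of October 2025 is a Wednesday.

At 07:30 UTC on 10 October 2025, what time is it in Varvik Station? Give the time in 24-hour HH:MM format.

10:45

1 March 2025 is a Saturday, so the first Sunday is March 2 and the third is March 16.
1 October 2025 is a Wednesday, so the first Saturday is October 4 and the second is October 11.
At the standard offset (UTC+02:15), 07:30 UTC + 2h15m = 09:45 Varvik Station standard time.
The standard-time date in Varvik Station, 10 October 2025, lies within the daylight-saving period (16 March – 11 October), so Varvik Station is on daylight time, UTC+03:15.
07:30 UTC + 3h15m = 10:45 local.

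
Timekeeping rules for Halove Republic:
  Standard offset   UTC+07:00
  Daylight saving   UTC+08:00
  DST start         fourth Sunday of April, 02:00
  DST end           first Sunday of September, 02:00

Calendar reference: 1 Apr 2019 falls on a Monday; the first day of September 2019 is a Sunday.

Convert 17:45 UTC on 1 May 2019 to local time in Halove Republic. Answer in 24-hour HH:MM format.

01:45

1 April 2019 is a Monday, so the first Sunday is April 7 and the fourth is April 28.
1 September 2019 is a Sunday, so the first Sunday is September 1.
At the standard offset (UTC+07:00), 17:45 UTC + 7h = 00:45 Halove Republic standard time (rolling into the next day, 2 May 2019).
The standard-time date in Halove Republic, 2 May 2019, falls between 28 April and 1 September, so daylight saving is in effect and Halove Republic is at UTC+08:00.
17:45 UTC + 8h = 01:45 local (rolling into the next day, 2 May 2019).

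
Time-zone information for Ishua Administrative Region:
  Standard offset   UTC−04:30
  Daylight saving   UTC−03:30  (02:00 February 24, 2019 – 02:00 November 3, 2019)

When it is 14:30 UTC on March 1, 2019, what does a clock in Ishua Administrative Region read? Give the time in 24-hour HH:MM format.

11:00

At the standard offset (UTC−04:30), 14:30 UTC − 4h30m = 10:00 Ishua Administrative Region standard time.
The standard-time date in Ishua Administrative Region, March 1, 2019, falls between 24 February and 3 November, so daylight saving is in effect and Ishua Administrative Region is at UTC−03:30.
14:30 UTC − 3h30m = 11:00 local.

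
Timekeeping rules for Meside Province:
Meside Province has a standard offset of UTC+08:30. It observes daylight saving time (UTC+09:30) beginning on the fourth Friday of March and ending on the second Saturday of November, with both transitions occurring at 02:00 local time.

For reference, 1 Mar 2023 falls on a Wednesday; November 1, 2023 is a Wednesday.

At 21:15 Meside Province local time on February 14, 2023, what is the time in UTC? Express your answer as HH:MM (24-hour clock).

12:45

1 March 2023 is a Wednesday, so the first Friday is March 3 and the fourth is March 24.
1 November 2023 is a Wednesday, so the first Saturday is November 4 and the second is November 11.
Daylight saving runs 24 March – 11 November; February 14, 2023 is outside that window, so Meside Province is on standard time at UTC+08:30.
21:15 local − 8h30m = 12:45 UTC.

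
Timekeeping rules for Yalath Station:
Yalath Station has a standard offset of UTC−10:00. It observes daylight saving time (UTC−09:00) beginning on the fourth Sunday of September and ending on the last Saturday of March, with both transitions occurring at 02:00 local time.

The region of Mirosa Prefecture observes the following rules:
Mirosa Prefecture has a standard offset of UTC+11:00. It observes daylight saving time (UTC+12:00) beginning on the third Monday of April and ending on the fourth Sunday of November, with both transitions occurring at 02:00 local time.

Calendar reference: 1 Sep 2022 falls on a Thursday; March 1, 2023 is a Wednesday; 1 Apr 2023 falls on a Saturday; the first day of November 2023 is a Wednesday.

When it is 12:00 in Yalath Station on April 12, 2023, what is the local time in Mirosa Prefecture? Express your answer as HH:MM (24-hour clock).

1 September 2022 is a Thursday, so the first Sunday is September 4 and the fourth is September 25.
1 March 2023 is a Wednesday, so Saturdays fall on 4, 11, 18, 25; the last is March 25.
April 12, 2023 does not fall between 25 September 2022 and 25 March 2023, so daylight saving is not in effect and Yalath Station is at UTC−10:00.
12:00 Yalath Station + 10h = 22:00 UTC.
1 April 2023 is a Saturday, so the first Monday is April 3 and the third is April 17.
1 November 2023 is a Wednesday, so the first Sunday is November 5 and the fourth is November 26.
At the standard offset (UTC+11:00), 22:00 UTC + 11h = 09:00 Mirosa Prefecture standard time (rolling into the next day, 13 April 2023).
The standard-time date in Mirosa Prefecture, April 13, 2023, does not fall between 17 April and 26 November, so daylight saving is not in effect and Mirosa Prefecture is at UTC+11:00.
22:00 UTC + 11h = 09:00 Mirosa Prefecture (rolling into the next day, 13 April 2023).

09:00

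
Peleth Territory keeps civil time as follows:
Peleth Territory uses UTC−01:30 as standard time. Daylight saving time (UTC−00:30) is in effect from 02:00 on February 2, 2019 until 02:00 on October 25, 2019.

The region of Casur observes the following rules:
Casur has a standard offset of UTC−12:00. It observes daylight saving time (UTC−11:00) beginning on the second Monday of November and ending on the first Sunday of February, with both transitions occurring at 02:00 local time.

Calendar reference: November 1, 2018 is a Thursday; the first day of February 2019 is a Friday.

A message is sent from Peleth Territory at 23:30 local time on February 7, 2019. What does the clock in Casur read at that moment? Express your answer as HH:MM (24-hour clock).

February 7, 2019 falls between 2 February and 25 October, so daylight saving is in effect and Peleth Territory is at UTC−00:30.
23:30 Peleth Territory + 0h30m = 00:00 UTC (rolling into the next day, 8 February 2019).
1 November 2018 is a Thursday, so the first Monday is November 5 and the second is November 12.
1 February 2019 is a Friday, so the first Sunday is February 3.
At the standard offset (UTC−12:00), 00:00 UTC − 12h = 12:00 Casur standard time (rolling into the previous day, 7 February 2019).
Daylight saving runs 12 November 2018 – 3 February 2019; the standard-time date in Casur, February 7, 2019, is outside that window, so Casur is on standard time at UTC−12:00.
00:00 UTC − 12h = 12:00 Casur (rolling into the previous day, 7 February 2019).

12:00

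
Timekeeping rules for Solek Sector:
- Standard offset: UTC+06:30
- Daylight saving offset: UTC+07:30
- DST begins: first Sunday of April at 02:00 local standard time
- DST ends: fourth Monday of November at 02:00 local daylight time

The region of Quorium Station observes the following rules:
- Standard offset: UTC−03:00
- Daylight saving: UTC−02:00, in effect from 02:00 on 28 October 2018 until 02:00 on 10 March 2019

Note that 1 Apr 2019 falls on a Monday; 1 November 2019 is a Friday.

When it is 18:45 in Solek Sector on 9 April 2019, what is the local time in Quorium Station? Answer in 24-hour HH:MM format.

08:15

1 April 2019 is a Monday, so the first Sunday is April 7.
1 November 2019 is a Friday, so the first Monday is November 4 and the fourth is November 25.
9 April 2019 falls between 7 April and 25 November, so daylight saving is in effect and Solek Sector is at UTC+07:30.
18:45 Solek Sector − 7h30m = 11:15 UTC.
At the standard offset (UTC−03:00), 11:15 UTC − 3h = 08:15 Quorium Station standard time.
The standard-time date in Quorium Station, 9 April 2019, does not fall between 28 October 2018 and 10 March 2019, so daylight saving is not in effect and Quorium Station is at UTC−03:00.
11:15 UTC − 3h = 08:15 Quorium Station.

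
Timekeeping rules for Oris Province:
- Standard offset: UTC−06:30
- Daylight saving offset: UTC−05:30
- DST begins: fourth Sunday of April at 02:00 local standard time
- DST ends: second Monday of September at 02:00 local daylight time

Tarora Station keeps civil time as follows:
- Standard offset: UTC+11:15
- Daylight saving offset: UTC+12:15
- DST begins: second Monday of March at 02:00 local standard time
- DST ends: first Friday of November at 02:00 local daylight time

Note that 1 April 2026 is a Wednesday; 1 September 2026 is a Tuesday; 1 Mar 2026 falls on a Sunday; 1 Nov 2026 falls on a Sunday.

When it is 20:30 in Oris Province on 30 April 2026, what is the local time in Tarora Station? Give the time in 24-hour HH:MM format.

1 April 2026 is a Wednesday, so the first Sunday is April 5 and the fourth is April 26.
1 September 2026 is a Tuesday, so the first Monday is September 7 and the second is September 14.
Daylight saving runs 26 April – 14 September; 30 April 2026 is inside that window, so Oris Province is at UTC−05:30.
20:30 Oris Province + 5h30m = 02:00 UTC (rolling into the next day, 1 May 2026).
1 March 2026 is a Sunday, so the first Monday is March 2 and the second is March 9.
1 November 2026 is a Sunday, so the first Friday is November 6.
At the standard offset (UTC+11:15), 02:00 UTC + 11h15m = 13:15 Tarora Station standard time.
The standard-time date in Tarora Station, 1 May 2026, falls between 9 March and 6 November, so daylight saving is in effect and Tarora Station is at UTC+12:15.
02:00 UTC + 12h15m = 14:15 Tarora Station.

14:15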